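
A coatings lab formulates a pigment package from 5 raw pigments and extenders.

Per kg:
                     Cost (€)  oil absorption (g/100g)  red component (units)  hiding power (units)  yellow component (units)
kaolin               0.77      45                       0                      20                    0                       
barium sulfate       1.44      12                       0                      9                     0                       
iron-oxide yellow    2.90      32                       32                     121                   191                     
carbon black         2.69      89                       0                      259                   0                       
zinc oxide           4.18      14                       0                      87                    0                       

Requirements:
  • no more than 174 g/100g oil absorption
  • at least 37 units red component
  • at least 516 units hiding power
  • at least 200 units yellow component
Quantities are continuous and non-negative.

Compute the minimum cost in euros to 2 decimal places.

Let x1 = kg of kaolin, x2 = kg of barium sulfate, x3 = kg of iron-oxide yellow, x4 = kg of carbon black, x5 = kg of zinc oxide.
Minimize 0.77x1 + 1.44x2 + 2.9x3 + 2.69x4 + 4.18x5 with:
  45x1 + 12x2 + 32x3 + 89x4 + 14x5 ≤ 174   (oil absorption)
  32x3 ≥ 37   (red component)
  20x1 + 9x2 + 121x3 + 259x4 + 87x5 ≥ 516   (hiding power)
  191x3 ≥ 200   (yellow component)
  x1, x2, x3, x4, x5 ≥ 0.
The minimum-cost mix takes nothing from kaolin, barium sulfate, zinc oxide — only iron-oxide yellow, carbon black. Binding constraints: red component and hiding power.
Solving gives x3 = 1.156, x4 = 1.452.
Objective = 2.9·1.156 + 2.69·1.452 = 7.2583.

€7.26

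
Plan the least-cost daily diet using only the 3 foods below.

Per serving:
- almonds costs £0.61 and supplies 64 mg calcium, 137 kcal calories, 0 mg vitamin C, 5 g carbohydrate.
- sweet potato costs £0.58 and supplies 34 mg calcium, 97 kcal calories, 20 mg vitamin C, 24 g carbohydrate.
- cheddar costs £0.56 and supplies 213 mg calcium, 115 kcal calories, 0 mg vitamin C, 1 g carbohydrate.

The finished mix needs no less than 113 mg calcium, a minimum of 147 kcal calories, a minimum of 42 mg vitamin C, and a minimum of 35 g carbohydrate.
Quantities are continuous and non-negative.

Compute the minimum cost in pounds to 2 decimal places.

Let x1 = servings of almonds, x2 = servings of sweet potato, x3 = servings of cheddar.
Minimize 0.61x1 + 0.58x2 + 0.56x3 subject to:
  64x1 + 34x2 + 213x3 ≥ 113   (calcium)
  137x1 + 97x2 + 115x3 ≥ 147   (calories)
  20x2 ≥ 42   (vitamin C)
  5x1 + 24x2 + 1x3 ≥ 35   (carbohydrate)
  x1, x2, x3 ≥ 0.
The optimal basis is {sweet potato, cheddar}; almonds drops out. Binding constraints: calcium and vitamin C.
Optimal quantities: sweet potato = 2.1 servings, cheddar = 0.1953 servings.
Total cost: 0.58·2.1 + 0.56·0.1953 = 1.3274.

£1.33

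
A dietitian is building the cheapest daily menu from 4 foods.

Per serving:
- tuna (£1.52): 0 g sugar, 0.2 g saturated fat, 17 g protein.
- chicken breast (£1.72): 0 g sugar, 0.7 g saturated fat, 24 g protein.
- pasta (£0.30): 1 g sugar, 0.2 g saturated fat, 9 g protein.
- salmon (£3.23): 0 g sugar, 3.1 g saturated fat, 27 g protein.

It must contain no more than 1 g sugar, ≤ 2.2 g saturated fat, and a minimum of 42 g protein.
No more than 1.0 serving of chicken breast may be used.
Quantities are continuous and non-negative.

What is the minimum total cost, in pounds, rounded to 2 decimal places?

£2.82

Treat it as an LP. Let x1 = servings of tuna, x2 = servings of chicken breast, x3 = servings of pasta, x4 = servings of salmon.
min 1.52x1 + 1.72x2 + 0.3x3 + 3.23x4 subject to:
  1x3 ≤ 1   (sugar)
  0.2x1 + 0.7x2 + 0.2x3 + 3.1x4 ≤ 2.2   (saturated fat)
  17x1 + 24x2 + 9x3 + 27x4 ≥ 42   (protein)
  x2 ≤ 1
  x1, x2, x3, x4 ≥ 0.
The cheapest feasible vertex uses only tuna, chicken breast, pasta; salmon is not used. There the sugar, protein, the chicken breast cap constraints are tight.
Solving gives x1 = 0.5294, x2 = 1, x3 = 1.
Objective = 1.52·0.5294 + 1.72·1 + 0.3·1 = 2.8247.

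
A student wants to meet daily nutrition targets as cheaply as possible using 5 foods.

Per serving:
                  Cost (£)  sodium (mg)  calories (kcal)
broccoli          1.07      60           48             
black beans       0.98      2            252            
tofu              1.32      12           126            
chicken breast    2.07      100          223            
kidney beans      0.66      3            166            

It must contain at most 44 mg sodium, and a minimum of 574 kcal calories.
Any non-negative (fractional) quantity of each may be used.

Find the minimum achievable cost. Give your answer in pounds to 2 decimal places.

Let x1 = servings of broccoli, x2 = servings of black beans, x3 = servings of tofu, x4 = servings of chicken breast, x5 = servings of kidney beans.
Minimise 1.07x1 + 0.98x2 + 1.32x3 + 2.07x4 + 0.66x5 with:
  60x1 + 2x2 + 12x3 + 100x4 + 3x5 ≤ 44   (sodium)
  48x1 + 252x2 + 126x3 + 223x4 + 166x5 ≥ 574   (calories)
  x1, x2, x3, x4, x5 ≥ 0.
The minimum-cost mix takes nothing from broccoli, tofu, chicken breast, kidney beans — only black beans. There the calories constraint is tight.
Solving gives x2 = 2.278.
Hence cost = 0.98·2.278 = £2.2324.

£2.23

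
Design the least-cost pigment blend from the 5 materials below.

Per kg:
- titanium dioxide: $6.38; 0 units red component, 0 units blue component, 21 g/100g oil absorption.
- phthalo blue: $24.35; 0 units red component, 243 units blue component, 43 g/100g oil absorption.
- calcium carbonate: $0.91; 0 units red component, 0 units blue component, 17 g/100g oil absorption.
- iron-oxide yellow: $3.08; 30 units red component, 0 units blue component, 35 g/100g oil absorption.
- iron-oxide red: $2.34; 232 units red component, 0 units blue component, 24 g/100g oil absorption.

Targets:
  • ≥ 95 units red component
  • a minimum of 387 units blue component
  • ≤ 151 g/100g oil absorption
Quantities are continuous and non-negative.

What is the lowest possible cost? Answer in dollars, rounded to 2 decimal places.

$39.74

This is a linear program. Let x1 = kg of titanium dioxide, x2 = kg of phthalo blue, x3 = kg of calcium carbonate, x4 = kg of iron-oxide yellow, x5 = kg of iron-oxide red.
min 6.38x1 + 24.35x2 + 0.91x3 + 3.08x4 + 2.34x5 s.t.:
  30x4 + 232x5 ≥ 95   (red component)
  243x2 ≥ 387   (blue component)
  21x1 + 43x2 + 17x3 + 35x4 + 24x5 ≤ 151   (oil absorption)
  x1, x2, x3, x4, x5 ≥ 0.
The minimum-cost mix takes nothing from titanium dioxide, calcium carbonate, iron-oxide yellow — only phthalo blue, iron-oxide red. Binding constraints: red component and blue component.
Optimal quantities: phthalo blue = 1.5926 kg, iron-oxide red = 0.40948 kg.
Cost = 24.35·1.5926 + 2.34·0.40948 = 39.7380.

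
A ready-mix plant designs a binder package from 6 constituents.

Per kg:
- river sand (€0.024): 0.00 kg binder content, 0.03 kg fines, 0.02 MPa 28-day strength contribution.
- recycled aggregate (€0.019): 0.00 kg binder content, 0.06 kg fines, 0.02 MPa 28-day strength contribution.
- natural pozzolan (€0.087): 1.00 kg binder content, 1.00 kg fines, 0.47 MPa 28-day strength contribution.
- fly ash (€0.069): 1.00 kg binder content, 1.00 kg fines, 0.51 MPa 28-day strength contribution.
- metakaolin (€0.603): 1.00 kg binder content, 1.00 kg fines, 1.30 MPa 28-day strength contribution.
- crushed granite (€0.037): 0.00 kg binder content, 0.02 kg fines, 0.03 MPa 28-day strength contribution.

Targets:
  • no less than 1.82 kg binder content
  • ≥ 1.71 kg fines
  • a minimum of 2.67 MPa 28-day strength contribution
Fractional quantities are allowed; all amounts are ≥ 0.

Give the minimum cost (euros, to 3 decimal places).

Treat it as an LP. Let x1 = kg of river sand, x2 = kg of recycled aggregate, x3 = kg of natural pozzolan, x4 = kg of fly ash, x5 = kg of metakaolin, x6 = kg of crushed granite.
min 0.024x1 + 0.019x2 + 0.087x3 + 0.069x4 + 0.603x5 + 0.037x6 s.t.:
  1x3 + 1x4 + 1x5 ≥ 1.82   (binder content)
  0.03x1 + 0.06x2 + 1x3 + 1x4 + 1x5 + 0.02x6 ≥ 1.71   (fines)
  0.02x1 + 0.02x2 + 0.47x3 + 0.51x4 + 1.3x5 + 0.03x6 ≥ 2.67   (28-day strength contribution)
  x1, x2, x3, x4, x5, x6 ≥ 0.
At the optimum only fly ash is positive (river sand, recycled aggregate, natural pozzolan, metakaolin, crushed granite = 0). There the 28-day strength contribution constraint is tight.
So fly ash = 5.235 kg.
Total cost: 0.069·5.235 = 0.36122.

€0.361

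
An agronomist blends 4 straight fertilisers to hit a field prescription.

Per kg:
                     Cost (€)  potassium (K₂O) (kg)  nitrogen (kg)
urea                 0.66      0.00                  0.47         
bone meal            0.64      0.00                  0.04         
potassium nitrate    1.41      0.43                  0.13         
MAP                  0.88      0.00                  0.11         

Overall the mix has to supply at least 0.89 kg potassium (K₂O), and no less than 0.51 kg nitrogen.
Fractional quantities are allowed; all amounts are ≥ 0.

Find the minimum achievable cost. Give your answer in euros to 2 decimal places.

Set it up as a linear program. Let x1 = kg of urea, x2 = kg of bone meal, x3 = kg of potassium nitrate, x4 = kg of MAP.
Minimise 0.66x1 + 0.64x2 + 1.41x3 + 0.88x4 s.t.:
  0.43x3 ≥ 0.89   (potassium (K₂O))
  0.47x1 + 0.04x2 + 0.13x3 + 0.11x4 ≥ 0.51   (nitrogen)
  x1, x2, x3, x4 ≥ 0.
The cheapest feasible vertex uses only urea, potassium nitrate; bone meal, MAP are not used. The potassium (K₂O) and nitrogen requirements are met with equality.
So urea = 0.5126 kg, potassium nitrate = 2.07 kg.
Hence cost = 0.66·0.5126 + 1.41·2.07 = €3.2570.

€3.26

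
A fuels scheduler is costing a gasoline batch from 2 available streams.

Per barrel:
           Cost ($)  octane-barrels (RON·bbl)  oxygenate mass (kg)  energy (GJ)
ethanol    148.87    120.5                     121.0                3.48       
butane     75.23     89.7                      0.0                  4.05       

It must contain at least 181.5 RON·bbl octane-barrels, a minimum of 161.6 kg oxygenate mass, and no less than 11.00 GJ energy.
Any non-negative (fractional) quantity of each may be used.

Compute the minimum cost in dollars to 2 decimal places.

$316.82

This is a linear program. Let x1 = barrels of ethanol, x2 = barrels of butane.
Minimise 148.87x1 + 75.23x2 subject to:
  120.5x1 + 89.7x2 ≥ 181.5   (octane-barrels)
  121x1 ≥ 161.6   (oxygenate mass)
  3.48x1 + 4.05x2 ≥ 11   (energy)
  x1, x2 ≥ 0.
Both inputs are positive at the optimum. There the oxygenate mass and energy constraints are tight.
Optimal quantities: ethanol = 1.33554 barrels, butane = 1.56848 barrels.
Hence cost = 148.87·1.33554 + 75.23·1.56848 = $316.8186.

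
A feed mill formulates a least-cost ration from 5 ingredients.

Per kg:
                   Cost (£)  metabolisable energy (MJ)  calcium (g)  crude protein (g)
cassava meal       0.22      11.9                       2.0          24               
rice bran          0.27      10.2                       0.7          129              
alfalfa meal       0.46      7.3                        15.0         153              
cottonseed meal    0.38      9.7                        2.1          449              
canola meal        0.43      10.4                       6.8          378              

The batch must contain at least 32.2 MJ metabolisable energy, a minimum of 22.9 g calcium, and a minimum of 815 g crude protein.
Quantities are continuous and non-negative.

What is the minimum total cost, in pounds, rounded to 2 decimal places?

£1.23

Let x1 = kg of cassava meal, x2 = kg of rice bran, x3 = kg of alfalfa meal, x4 = kg of cottonseed meal, x5 = kg of canola meal.
Minimise 0.22x1 + 0.27x2 + 0.46x3 + 0.38x4 + 0.43x5 subject to:
  11.9x1 + 10.2x2 + 7.3x3 + 9.7x4 + 10.4x5 ≥ 32.2   (metabolisable energy)
  2x1 + 0.7x2 + 15x3 + 2.1x4 + 6.8x5 ≥ 22.9   (calcium)
  24x1 + 129x2 + 153x3 + 449x4 + 378x5 ≥ 815   (crude protein)
  x1, x2, x3, x4, x5 ≥ 0.
At the optimum only cassava meal, alfalfa meal, canola meal are positive (rice bran, cottonseed meal = 0). The metabolisable energy, calcium, crude protein requirements are met with equality.
So cassava meal = 0.7099 kg, alfalfa meal = 0.5818 kg, canola meal = 1.876 kg.
Total cost: 0.22·0.7099 + 0.46·0.5818 + 0.43·1.876 = 1.2305.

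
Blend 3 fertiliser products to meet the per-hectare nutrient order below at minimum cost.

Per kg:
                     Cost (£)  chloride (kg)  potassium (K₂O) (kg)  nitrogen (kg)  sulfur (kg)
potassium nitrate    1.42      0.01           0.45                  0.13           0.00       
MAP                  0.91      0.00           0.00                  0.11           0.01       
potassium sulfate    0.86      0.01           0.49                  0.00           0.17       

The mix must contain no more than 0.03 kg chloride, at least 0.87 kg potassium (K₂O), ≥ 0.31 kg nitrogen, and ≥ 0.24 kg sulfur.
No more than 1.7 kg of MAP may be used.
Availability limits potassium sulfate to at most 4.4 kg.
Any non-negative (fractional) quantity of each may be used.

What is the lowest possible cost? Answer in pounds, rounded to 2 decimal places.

£4.02

Set it up as a linear program. Let x1 = kg of potassium nitrate, x2 = kg of MAP, x3 = kg of potassium sulfate.
min 1.42x1 + 0.91x2 + 0.86x3 s.t.:
  0.01x1 + 0.01x3 ≤ 0.03   (chloride)
  0.45x1 + 0.49x3 ≥ 0.87   (potassium (K₂O))
  0.13x1 + 0.11x2 ≥ 0.31   (nitrogen)
  0.01x2 + 0.17x3 ≥ 0.24   (sulfur)
  x2 ≤ 1.7
  x3 ≤ 4.4
  x1, x2, x3 ≥ 0.
All 3 inputs are positive at the optimum. The nitrogen, sulfur, the MAP cap requirements are met with equality.
So potassium nitrate = 0.9462 kg, MAP = 1.7 kg, potassium sulfate = 1.312 kg.
Total cost: 1.42·0.9462 + 0.91·1.7 + 0.86·1.312 = 4.0189.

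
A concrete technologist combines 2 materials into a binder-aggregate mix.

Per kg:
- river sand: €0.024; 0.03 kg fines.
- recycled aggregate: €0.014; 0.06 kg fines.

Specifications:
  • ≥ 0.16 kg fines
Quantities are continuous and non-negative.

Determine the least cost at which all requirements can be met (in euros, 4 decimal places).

Treat it as an LP. Let x1 = kg of river sand, x2 = kg of recycled aggregate.
Minimise 0.024x1 + 0.014x2 with:
  0.03x1 + 0.06x2 ≥ 0.16   (fines)
  x1, x2 ≥ 0.
The cheapest feasible vertex uses only recycled aggregate; river sand is not used. Binding constraint: fines.
That vertex is x2 = 2.667.
Total cost: 0.014·2.667 = 0.037338.

€0.0373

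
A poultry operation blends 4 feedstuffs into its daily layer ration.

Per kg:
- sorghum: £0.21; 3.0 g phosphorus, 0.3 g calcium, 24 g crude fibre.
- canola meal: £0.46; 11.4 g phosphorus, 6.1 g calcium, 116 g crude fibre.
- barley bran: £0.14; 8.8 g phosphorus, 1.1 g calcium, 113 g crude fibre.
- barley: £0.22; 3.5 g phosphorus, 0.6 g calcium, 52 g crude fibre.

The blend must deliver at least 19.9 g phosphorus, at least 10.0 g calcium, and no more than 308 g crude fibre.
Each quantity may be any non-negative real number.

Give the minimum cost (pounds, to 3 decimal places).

This is a linear program. Let x1 = kg of sorghum, x2 = kg of canola meal, x3 = kg of barley bran, x4 = kg of barley.
Minimise 0.21x1 + 0.46x2 + 0.14x3 + 0.22x4 s.t.:
  3x1 + 11.4x2 + 8.8x3 + 3.5x4 ≥ 19.9   (phosphorus)
  0.3x1 + 6.1x2 + 1.1x3 + 0.6x4 ≥ 10   (calcium)
  24x1 + 116x2 + 113x3 + 52x4 ≤ 308   (crude fibre)
  x1, x2, x3, x4 ≥ 0.
At the optimum only canola meal, barley bran are positive (sorghum, barley = 0). The phosphorus and calcium requirements are met with equality.
So canola meal = 1.607 kg, barley bran = 0.1796 kg.
Hence cost = 0.46·1.607 + 0.14·0.1796 = £0.76436.

£0.764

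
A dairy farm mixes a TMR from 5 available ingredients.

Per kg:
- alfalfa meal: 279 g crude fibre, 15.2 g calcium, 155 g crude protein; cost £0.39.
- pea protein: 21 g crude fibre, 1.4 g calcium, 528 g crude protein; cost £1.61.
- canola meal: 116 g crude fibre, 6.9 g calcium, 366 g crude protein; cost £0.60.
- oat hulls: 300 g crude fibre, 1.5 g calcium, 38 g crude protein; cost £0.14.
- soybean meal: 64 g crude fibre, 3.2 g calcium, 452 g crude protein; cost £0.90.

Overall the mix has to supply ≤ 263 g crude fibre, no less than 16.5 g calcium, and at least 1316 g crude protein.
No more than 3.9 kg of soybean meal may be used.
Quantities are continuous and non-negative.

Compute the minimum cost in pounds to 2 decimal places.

Set it up as a linear program. Let x1 = kg of alfalfa meal, x2 = kg of pea protein, x3 = kg of canola meal, x4 = kg of oat hulls, x5 = kg of soybean meal.
Minimize 0.39x1 + 1.61x2 + 0.6x3 + 0.14x4 + 0.9x5 subject to:
  279x1 + 21x2 + 116x3 + 300x4 + 64x5 ≤ 263   (crude fibre)
  15.2x1 + 1.4x2 + 6.9x3 + 1.5x4 + 3.2x5 ≥ 16.5   (calcium)
  155x1 + 528x2 + 366x3 + 38x4 + 452x5 ≥ 1316   (crude protein)
  x5 ≤ 3.9
  x1, x2, x3, x4, x5 ≥ 0.
The optimal basis is {pea protein, canola meal}; alfalfa meal, oat hulls, soybean meal drop out. The crude fibre and calcium requirements are met with equality.
So pea protein = 5.674 kg, canola meal = 1.24 kg.
Cost = 1.61·5.674 + 0.6·1.24 = 9.8791.

£9.88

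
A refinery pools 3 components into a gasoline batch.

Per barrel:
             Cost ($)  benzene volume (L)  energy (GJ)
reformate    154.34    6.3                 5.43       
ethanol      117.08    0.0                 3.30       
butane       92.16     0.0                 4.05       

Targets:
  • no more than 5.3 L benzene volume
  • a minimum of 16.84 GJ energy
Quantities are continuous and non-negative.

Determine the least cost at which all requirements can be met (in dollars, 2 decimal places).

$383.20

This is a linear program. Let x1 = barrels of reformate, x2 = barrels of ethanol, x3 = barrels of butane.
Minimise 154.34x1 + 117.08x2 + 92.16x3 subject to:
  6.3x1 ≤ 5.3   (benzene volume)
  5.43x1 + 3.3x2 + 4.05x3 ≥ 16.84   (energy)
  x1, x2, x3 ≥ 0.
The cheapest feasible vertex uses only butane; reformate, ethanol are not used. The energy requirement is met with equality.
So butane = 4.158 barrels.
Total cost: 92.16·4.158 = 383.2013.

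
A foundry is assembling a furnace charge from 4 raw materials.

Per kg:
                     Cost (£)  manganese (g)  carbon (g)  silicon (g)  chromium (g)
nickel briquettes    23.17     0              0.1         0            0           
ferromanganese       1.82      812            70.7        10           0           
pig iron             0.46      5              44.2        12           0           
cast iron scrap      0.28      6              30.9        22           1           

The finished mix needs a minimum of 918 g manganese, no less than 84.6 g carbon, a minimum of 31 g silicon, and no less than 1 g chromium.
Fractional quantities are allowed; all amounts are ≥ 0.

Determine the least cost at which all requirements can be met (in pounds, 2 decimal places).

Let x1 = kg of nickel briquettes, x2 = kg of ferromanganese, x3 = kg of pig iron, x4 = kg of cast iron scrap.
min 23.17x1 + 1.82x2 + 0.46x3 + 0.28x4 subject to:
  812x2 + 5x3 + 6x4 ≥ 918   (manganese)
  0.1x1 + 70.7x2 + 44.2x3 + 30.9x4 ≥ 84.6   (carbon)
  10x2 + 12x3 + 22x4 ≥ 31   (silicon)
  1x4 ≥ 1   (chromium)
  x1, x2, x3, x4 ≥ 0.
The optimal basis is {ferromanganese, cast iron scrap}; nickel briquettes, pig iron drop out. There the manganese and chromium constraints are tight.
That vertex is x2 = 1.123, x4 = 1.
Cost = 1.82·1.123 + 0.28·1 = 2.3239.

£2.32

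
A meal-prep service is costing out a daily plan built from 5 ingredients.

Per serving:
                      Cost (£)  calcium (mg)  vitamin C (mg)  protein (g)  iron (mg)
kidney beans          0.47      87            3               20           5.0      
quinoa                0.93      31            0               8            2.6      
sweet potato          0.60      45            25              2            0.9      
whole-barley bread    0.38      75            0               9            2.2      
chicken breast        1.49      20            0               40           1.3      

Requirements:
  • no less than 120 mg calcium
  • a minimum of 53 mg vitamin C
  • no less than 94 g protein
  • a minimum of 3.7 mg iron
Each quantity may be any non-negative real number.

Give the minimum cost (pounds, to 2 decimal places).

Let x1 = servings of kidney beans, x2 = servings of quinoa, x3 = servings of sweet potato, x4 = servings of whole-barley bread, x5 = servings of chicken breast.
min 0.47x1 + 0.93x2 + 0.6x3 + 0.38x4 + 1.49x5 with:
  87x1 + 31x2 + 45x3 + 75x4 + 20x5 ≥ 120   (calcium)
  3x1 + 25x3 ≥ 53   (vitamin C)
  20x1 + 8x2 + 2x3 + 9x4 + 40x5 ≥ 94   (protein)
  5x1 + 2.6x2 + 0.9x3 + 2.2x4 + 1.3x5 ≥ 3.7   (iron)
  x1, x2, x3, x4, x5 ≥ 0.
At the optimum only kidney beans, sweet potato are positive (quinoa, whole-barley bread, chicken breast = 0). Binding constraints: vitamin C and protein.
Optimal quantities: kidney beans = 4.543 servings, sweet potato = 1.575 servings.
Total cost: 0.47·4.543 + 0.6·1.575 = 3.0802.

£3.08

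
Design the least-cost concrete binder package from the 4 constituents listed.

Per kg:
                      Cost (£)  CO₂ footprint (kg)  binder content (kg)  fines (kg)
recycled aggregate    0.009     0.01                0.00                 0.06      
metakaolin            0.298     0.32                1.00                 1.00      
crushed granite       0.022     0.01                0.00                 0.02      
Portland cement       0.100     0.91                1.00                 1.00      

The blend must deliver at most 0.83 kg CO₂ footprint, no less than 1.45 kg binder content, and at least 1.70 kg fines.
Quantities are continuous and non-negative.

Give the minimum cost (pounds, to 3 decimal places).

This is a linear program. Let x1 = kg of recycled aggregate, x2 = kg of metakaolin, x3 = kg of crushed granite, x4 = kg of Portland cement.
min 0.009x1 + 0.298x2 + 0.022x3 + 0.1x4 s.t.:
  0.01x1 + 0.32x2 + 0.01x3 + 0.91x4 ≤ 0.83   (CO₂ footprint)
  1x2 + 1x4 ≥ 1.45   (binder content)
  0.06x1 + 1x2 + 0.02x3 + 1x4 ≥ 1.7   (fines)
  x1, x2, x3, x4 ≥ 0.
The optimal basis is {recycled aggregate, metakaolin, Portland cement}; crushed granite drops out. Binding constraints: CO₂ footprint, binder content, fines.
Solving gives x1 = 4.167, x2 = 0.9003, x4 = 0.5497.
Objective = 0.009·4.167 + 0.298·0.9003 + 0.1·0.5497 = 0.36076.

£0.361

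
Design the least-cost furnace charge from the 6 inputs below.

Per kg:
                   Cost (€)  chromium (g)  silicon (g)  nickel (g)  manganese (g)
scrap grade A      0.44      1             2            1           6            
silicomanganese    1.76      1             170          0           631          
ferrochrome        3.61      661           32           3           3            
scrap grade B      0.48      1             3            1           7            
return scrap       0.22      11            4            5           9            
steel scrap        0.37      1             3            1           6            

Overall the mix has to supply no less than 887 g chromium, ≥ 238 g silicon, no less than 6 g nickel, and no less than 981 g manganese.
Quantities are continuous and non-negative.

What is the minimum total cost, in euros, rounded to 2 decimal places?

€7.61

This is a linear program. Let x1 = kg of scrap grade A, x2 = kg of silicomanganese, x3 = kg of ferrochrome, x4 = kg of scrap grade B, x5 = kg of return scrap, x6 = kg of steel scrap.
min 0.44x1 + 1.76x2 + 3.61x3 + 0.48x4 + 0.22x5 + 0.37x6 subject to:
  1x1 + 1x2 + 661x3 + 1x4 + 11x5 + 1x6 ≥ 887   (chromium)
  2x1 + 170x2 + 32x3 + 3x4 + 4x5 + 3x6 ≥ 238   (silicon)
  1x1 + 3x3 + 1x4 + 5x5 + 1x6 ≥ 6   (nickel)
  6x1 + 631x2 + 3x3 + 7x4 + 9x5 + 6x6 ≥ 981   (manganese)
  x1, x2, x3, x4, x5, x6 ≥ 0.
The optimal basis is {silicomanganese, ferrochrome, return scrap}; scrap grade A, scrap grade B, steel scrap drop out. There the chromium, nickel, manganese constraints are tight.
Optimal quantities: silicomanganese = 1.5426 kg, ferrochrome = 1.3329 kg, return scrap = 0.40025 kg.
Hence cost = 1.76·1.5426 + 3.61·1.3329 + 0.22·0.40025 = €7.6148.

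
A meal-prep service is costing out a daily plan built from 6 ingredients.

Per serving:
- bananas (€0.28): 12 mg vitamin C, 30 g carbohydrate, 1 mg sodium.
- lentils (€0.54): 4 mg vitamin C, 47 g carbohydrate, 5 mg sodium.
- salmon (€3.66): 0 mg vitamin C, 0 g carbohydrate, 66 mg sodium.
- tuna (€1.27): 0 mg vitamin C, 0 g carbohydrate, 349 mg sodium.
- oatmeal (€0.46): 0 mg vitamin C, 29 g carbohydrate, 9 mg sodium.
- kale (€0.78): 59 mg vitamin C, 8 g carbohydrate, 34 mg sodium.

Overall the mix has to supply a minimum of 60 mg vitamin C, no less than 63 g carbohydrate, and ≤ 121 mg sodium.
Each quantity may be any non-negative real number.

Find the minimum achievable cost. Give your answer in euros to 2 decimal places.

€1.03

Treat it as an LP. Let x1 = servings of bananas, x2 = servings of lentils, x3 = servings of salmon, x4 = servings of tuna, x5 = servings of oatmeal, x6 = servings of kale.
Minimize 0.28x1 + 0.54x2 + 3.66x3 + 1.27x4 + 0.46x5 + 0.78x6 with:
  12x1 + 4x2 + 59x6 ≥ 60   (vitamin C)
  30x1 + 47x2 + 29x5 + 8x6 ≥ 63   (carbohydrate)
  1x1 + 5x2 + 66x3 + 349x4 + 9x5 + 34x6 ≤ 121   (sodium)
  x1, x2, x3, x4, x5, x6 ≥ 0.
The optimal basis is {bananas, kale}; lentils, salmon, tuna, oatmeal drop out. There the vitamin C and carbohydrate constraints are tight.
So bananas = 1.934 servings, kale = 0.6237 servings.
Cost = 0.28·1.934 + 0.78·0.6237 = 1.0280.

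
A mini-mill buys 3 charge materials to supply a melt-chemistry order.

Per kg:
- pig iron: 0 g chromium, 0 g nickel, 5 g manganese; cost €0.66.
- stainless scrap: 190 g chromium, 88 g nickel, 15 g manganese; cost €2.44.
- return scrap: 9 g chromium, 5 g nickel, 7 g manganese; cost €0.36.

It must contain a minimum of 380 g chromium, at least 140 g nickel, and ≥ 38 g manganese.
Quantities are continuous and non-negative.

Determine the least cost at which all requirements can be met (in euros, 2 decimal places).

€5.19

Let x1 = kg of pig iron, x2 = kg of stainless scrap, x3 = kg of return scrap.
Minimise 0.66x1 + 2.44x2 + 0.36x3 subject to:
  190x2 + 9x3 ≥ 380   (chromium)
  88x2 + 5x3 ≥ 140   (nickel)
  5x1 + 15x2 + 7x3 ≥ 38   (manganese)
  x1, x2, x3 ≥ 0.
The optimal basis is {stainless scrap, return scrap}; pig iron drops out. The chromium and manganese requirements are met with equality.
Optimal quantities: stainless scrap = 1.94 kg, return scrap = 1.272 kg.
Objective = 2.44·1.94 + 0.36·1.272 = 5.1915.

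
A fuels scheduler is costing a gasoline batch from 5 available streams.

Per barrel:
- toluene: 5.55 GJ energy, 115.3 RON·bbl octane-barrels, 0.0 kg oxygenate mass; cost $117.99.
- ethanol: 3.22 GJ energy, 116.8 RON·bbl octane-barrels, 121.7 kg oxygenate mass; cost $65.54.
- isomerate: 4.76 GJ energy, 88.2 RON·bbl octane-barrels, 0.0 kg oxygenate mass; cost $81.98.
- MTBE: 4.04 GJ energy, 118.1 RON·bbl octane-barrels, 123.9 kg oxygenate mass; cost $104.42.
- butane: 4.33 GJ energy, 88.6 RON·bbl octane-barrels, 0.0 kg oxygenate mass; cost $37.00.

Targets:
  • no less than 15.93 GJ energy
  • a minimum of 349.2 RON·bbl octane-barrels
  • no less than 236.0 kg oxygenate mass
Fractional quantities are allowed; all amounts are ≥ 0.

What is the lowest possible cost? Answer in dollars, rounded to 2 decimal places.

$209.86

Let x1 = barrels of toluene, x2 = barrels of ethanol, x3 = barrels of isomerate, x4 = barrels of MTBE, x5 = barrels of butane.
Minimise 117.99x1 + 65.54x2 + 81.98x3 + 104.42x4 + 37x5 with:
  5.55x1 + 3.22x2 + 4.76x3 + 4.04x4 + 4.33x5 ≥ 15.93   (energy)
  115.3x1 + 116.8x2 + 88.2x3 + 118.1x4 + 88.6x5 ≥ 349.2   (octane-barrels)
  121.7x2 + 123.9x4 ≥ 236   (oxygenate mass)
  x1, x2, x3, x4, x5 ≥ 0.
The minimum-cost mix takes nothing from toluene, isomerate, MTBE — only ethanol, butane. The energy and oxygenate mass requirements are met with equality.
So ethanol = 1.9392 barrels, butane = 2.2369 barrels.
Objective = 65.54·1.9392 + 37·2.2369 = 209.8605.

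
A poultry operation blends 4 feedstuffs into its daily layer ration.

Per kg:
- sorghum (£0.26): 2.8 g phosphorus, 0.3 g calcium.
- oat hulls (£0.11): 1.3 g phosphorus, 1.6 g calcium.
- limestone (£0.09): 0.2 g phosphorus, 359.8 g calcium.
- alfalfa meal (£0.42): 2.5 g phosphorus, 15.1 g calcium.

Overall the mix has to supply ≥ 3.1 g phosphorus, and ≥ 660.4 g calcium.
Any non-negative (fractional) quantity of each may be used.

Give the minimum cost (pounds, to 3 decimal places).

This is a linear program. Let x1 = kg of sorghum, x2 = kg of oat hulls, x3 = kg of limestone, x4 = kg of alfalfa meal.
Minimize 0.26x1 + 0.11x2 + 0.09x3 + 0.42x4 s.t.:
  2.8x1 + 1.3x2 + 0.2x3 + 2.5x4 ≥ 3.1   (phosphorus)
  0.3x1 + 1.6x2 + 359.8x3 + 15.1x4 ≥ 660.4   (calcium)
  x1, x2, x3, x4 ≥ 0.
The minimum-cost mix takes nothing from sorghum, alfalfa meal — only oat hulls, limestone. The phosphorus and calcium requirements are met with equality.
That vertex is x2 = 2.104, x3 = 1.826.
Objective = 0.11·2.104 + 0.09·1.826 = 0.39578.

£0.396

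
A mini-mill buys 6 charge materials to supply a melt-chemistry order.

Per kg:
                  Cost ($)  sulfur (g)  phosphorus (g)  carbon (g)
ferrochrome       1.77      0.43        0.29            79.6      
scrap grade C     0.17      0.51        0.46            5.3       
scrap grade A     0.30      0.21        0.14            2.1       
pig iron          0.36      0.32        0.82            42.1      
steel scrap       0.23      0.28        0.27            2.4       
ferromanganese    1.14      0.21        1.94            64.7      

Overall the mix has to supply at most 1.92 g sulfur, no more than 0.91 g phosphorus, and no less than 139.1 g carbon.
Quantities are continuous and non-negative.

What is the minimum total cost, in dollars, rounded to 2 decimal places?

Treat it as an LP. Let x1 = kg of ferrochrome, x2 = kg of scrap grade C, x3 = kg of scrap grade A, x4 = kg of pig iron, x5 = kg of steel scrap, x6 = kg of ferromanganese.
Minimize 1.77x1 + 0.17x2 + 0.3x3 + 0.36x4 + 0.23x5 + 1.14x6 with:
  0.43x1 + 0.51x2 + 0.21x3 + 0.32x4 + 0.28x5 + 0.21x6 ≤ 1.92   (sulfur)
  0.29x1 + 0.46x2 + 0.14x3 + 0.82x4 + 0.27x5 + 1.94x6 ≤ 0.91   (phosphorus)
  79.6x1 + 5.3x2 + 2.1x3 + 42.1x4 + 2.4x5 + 64.7x6 ≥ 139.1   (carbon)
  x1, x2, x3, x4, x5, x6 ≥ 0.
At the optimum only ferrochrome, pig iron are positive (scrap grade C, scrap grade A, steel scrap, ferromanganese = 0). There the phosphorus and carbon constraints are tight.
Solving gives x1 = 1.4276, x4 = 0.60488.
Hence cost = 1.77·1.4276 + 0.36·0.60488 = $2.7446.

$2.74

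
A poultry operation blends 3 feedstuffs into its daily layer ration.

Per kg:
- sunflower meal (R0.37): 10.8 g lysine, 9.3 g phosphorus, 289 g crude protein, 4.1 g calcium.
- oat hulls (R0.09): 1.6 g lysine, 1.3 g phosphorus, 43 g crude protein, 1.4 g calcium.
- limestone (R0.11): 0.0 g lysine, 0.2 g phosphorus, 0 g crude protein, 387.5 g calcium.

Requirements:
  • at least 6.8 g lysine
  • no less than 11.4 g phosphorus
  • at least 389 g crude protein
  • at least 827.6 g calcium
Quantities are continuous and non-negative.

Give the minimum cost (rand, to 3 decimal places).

R0.731

Let x1 = kg of sunflower meal, x2 = kg of oat hulls, x3 = kg of limestone.
Minimise 0.37x1 + 0.09x2 + 0.11x3 subject to:
  10.8x1 + 1.6x2 ≥ 6.8   (lysine)
  9.3x1 + 1.3x2 + 0.2x3 ≥ 11.4   (phosphorus)
  289x1 + 43x2 ≥ 389   (crude protein)
  4.1x1 + 1.4x2 + 387.5x3 ≥ 827.6   (calcium)
  x1, x2, x3 ≥ 0.
At the optimum only sunflower meal, limestone are positive (oat hulls = 0). Binding constraints: crude protein and calcium.
That vertex is x1 = 1.346, x3 = 2.122.
Cost = 0.37·1.346 + 0.11·2.122 = 0.73144.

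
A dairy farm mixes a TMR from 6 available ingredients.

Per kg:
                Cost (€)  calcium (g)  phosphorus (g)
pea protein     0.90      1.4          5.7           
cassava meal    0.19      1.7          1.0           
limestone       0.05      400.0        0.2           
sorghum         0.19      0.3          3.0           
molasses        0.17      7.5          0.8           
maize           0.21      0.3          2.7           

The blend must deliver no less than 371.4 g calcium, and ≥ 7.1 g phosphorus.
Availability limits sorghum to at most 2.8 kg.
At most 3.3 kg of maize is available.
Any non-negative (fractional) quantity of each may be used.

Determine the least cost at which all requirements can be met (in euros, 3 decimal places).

Let x1 = kg of pea protein, x2 = kg of cassava meal, x3 = kg of limestone, x4 = kg of sorghum, x5 = kg of molasses, x6 = kg of maize.
min 0.9x1 + 0.19x2 + 0.05x3 + 0.19x4 + 0.17x5 + 0.21x6 subject to:
  1.4x1 + 1.7x2 + 400x3 + 0.3x4 + 7.5x5 + 0.3x6 ≥ 371.4   (calcium)
  5.7x1 + 1x2 + 0.2x3 + 3x4 + 0.8x5 + 2.7x6 ≥ 7.1   (phosphorus)
  x4 ≤ 2.8
  x6 ≤ 3.3
  x1, x2, x3, x4, x5, x6 ≥ 0.
At the optimum only limestone, sorghum are positive (pea protein, cassava meal, molasses, maize = 0). There the calcium and phosphorus constraints are tight.
So limestone = 0.9268 kg, sorghum = 2.305 kg.
Hence cost = 0.05·0.9268 + 0.19·2.305 = €0.48429.

€0.484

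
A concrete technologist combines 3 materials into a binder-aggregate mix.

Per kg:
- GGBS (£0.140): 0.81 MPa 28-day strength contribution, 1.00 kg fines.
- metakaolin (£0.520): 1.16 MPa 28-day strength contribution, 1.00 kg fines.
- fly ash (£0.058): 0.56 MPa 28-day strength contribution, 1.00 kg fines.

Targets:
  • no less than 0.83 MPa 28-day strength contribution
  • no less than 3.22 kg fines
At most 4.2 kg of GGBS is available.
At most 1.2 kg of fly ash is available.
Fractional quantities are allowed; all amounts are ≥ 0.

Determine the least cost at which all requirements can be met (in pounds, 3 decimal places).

£0.352

Treat it as an LP. Let x1 = kg of GGBS, x2 = kg of metakaolin, x3 = kg of fly ash.
Minimize 0.14x1 + 0.52x2 + 0.058x3 subject to:
  0.81x1 + 1.16x2 + 0.56x3 ≥ 0.83   (28-day strength contribution)
  1x1 + 1x2 + 1x3 ≥ 3.22   (fines)
  x1 ≤ 4.2
  x3 ≤ 1.2
  x1, x2, x3 ≥ 0.
The optimal basis is {GGBS, fly ash}; metakaolin drops out. The fines and the fly ash cap requirements are met with equality.
Solving gives x1 = 2.02, x3 = 1.2.
Cost = 0.14·2.02 + 0.058·1.2 = 0.35240.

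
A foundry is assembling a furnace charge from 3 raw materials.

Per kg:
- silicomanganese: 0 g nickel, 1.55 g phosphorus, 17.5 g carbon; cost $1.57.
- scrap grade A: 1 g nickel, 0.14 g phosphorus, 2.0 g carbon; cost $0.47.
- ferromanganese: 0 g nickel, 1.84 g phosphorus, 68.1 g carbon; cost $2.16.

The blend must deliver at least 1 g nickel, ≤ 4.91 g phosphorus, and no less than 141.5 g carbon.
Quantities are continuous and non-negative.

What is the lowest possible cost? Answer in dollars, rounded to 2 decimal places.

Let x1 = kg of silicomanganese, x2 = kg of scrap grade A, x3 = kg of ferromanganese.
min 1.57x1 + 0.47x2 + 2.16x3 subject to:
  1x2 ≥ 1   (nickel)
  1.55x1 + 0.14x2 + 1.84x3 ≤ 4.91   (phosphorus)
  17.5x1 + 2x2 + 68.1x3 ≥ 141.5   (carbon)
  x1, x2, x3 ≥ 0.
The cheapest feasible vertex uses only scrap grade A, ferromanganese; silicomanganese is not used. There the nickel and carbon constraints are tight.
That vertex is x2 = 1, x3 = 2.048.
Hence cost = 0.47·1 + 2.16·2.048 = $4.8937.

$4.89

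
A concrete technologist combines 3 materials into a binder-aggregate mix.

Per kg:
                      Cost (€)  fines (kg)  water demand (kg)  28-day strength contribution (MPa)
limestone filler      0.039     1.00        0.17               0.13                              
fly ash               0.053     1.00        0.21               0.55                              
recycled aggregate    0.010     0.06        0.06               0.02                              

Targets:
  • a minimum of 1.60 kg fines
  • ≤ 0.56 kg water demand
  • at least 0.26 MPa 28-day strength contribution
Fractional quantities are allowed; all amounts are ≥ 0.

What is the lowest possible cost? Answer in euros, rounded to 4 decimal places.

Let x1 = kg of limestone filler, x2 = kg of fly ash, x3 = kg of recycled aggregate.
min 0.039x1 + 0.053x2 + 0.01x3 subject to:
  1x1 + 1x2 + 0.06x3 ≥ 1.6   (fines)
  0.17x1 + 0.21x2 + 0.06x3 ≤ 0.56   (water demand)
  0.13x1 + 0.55x2 + 0.02x3 ≥ 0.26   (28-day strength contribution)
  x1, x2, x3 ≥ 0.
The minimum-cost mix takes nothing from recycled aggregate — only limestone filler, fly ash. Binding constraints: fines and 28-day strength contribution.
That vertex is x1 = 1.476, x2 = 0.1238.
Objective = 0.039·1.476 + 0.053·0.1238 = 0.064125.

€0.0641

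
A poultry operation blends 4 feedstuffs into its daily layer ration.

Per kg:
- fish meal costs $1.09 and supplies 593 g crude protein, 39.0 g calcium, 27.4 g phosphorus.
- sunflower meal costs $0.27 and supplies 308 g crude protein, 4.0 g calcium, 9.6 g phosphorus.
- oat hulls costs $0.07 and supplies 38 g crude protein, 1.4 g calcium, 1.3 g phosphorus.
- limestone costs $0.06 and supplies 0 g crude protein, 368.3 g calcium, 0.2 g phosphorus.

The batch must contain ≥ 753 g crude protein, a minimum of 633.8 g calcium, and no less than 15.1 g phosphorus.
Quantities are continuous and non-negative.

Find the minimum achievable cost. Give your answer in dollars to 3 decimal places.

$0.762

Let x1 = kg of fish meal, x2 = kg of sunflower meal, x3 = kg of oat hulls, x4 = kg of limestone.
min 1.09x1 + 0.27x2 + 0.07x3 + 0.06x4 s.t.:
  593x1 + 308x2 + 38x3 ≥ 753   (crude protein)
  39x1 + 4x2 + 1.4x3 + 368.3x4 ≥ 633.8   (calcium)
  27.4x1 + 9.6x2 + 1.3x3 + 0.2x4 ≥ 15.1   (phosphorus)
  x1, x2, x3, x4 ≥ 0.
At the optimum only sunflower meal, limestone are positive (fish meal, oat hulls = 0). There the crude protein and calcium constraints are tight.
Solving gives x2 = 2.445, x4 = 1.694.
Cost = 0.27·2.445 + 0.06·1.694 = 0.76179.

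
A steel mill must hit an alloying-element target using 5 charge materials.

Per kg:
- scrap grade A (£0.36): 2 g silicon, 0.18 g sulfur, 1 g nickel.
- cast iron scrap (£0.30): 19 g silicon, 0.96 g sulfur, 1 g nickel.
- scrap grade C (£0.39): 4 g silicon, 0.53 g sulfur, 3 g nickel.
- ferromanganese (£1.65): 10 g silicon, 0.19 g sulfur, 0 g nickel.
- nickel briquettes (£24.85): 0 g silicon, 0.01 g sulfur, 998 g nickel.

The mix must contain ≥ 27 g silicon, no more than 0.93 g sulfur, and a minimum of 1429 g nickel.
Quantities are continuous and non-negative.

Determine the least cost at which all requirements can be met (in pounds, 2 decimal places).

This is a linear program. Let x1 = kg of scrap grade A, x2 = kg of cast iron scrap, x3 = kg of scrap grade C, x4 = kg of ferromanganese, x5 = kg of nickel briquettes.
Minimize 0.36x1 + 0.3x2 + 0.39x3 + 1.65x4 + 24.85x5 s.t.:
  2x1 + 19x2 + 4x3 + 10x4 ≥ 27   (silicon)
  0.18x1 + 0.96x2 + 0.53x3 + 0.19x4 + 0.01x5 ≤ 0.93   (sulfur)
  1x1 + 1x2 + 3x3 + 998x5 ≥ 1429   (nickel)
  x1, x2, x3, x4, x5 ≥ 0.
The cheapest feasible vertex uses only cast iron scrap, ferromanganese, nickel briquettes; scrap grade A, scrap grade C are not used. The silicon, sulfur, nickel requirements are met with equality.
Optimal quantities: cast iron scrap = 0.6723 kg, ferromanganese = 1.423 kg, nickel briquettes = 1.431 kg.
Hence cost = 0.3·0.6723 + 1.65·1.423 + 24.85·1.431 = £38.1100.

£38.11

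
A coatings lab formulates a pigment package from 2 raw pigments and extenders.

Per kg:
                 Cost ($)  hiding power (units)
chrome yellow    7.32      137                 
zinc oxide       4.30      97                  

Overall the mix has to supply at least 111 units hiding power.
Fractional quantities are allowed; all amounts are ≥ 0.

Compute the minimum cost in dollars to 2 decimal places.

Let x1 = kg of chrome yellow, x2 = kg of zinc oxide.
Minimize 7.32x1 + 4.3x2 with:
  137x1 + 97x2 ≥ 111   (hiding power)
  x1, x2 ≥ 0.
The minimum-cost mix takes nothing from chrome yellow — only zinc oxide. The hiding power requirement is met with equality.
Solving gives x2 = 1.144.
Hence cost = 4.3·1.144 = $4.9192.

$4.92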